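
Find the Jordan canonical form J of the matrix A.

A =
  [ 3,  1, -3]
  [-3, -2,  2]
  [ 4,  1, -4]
J_3(-1)

The characteristic polynomial is
  det(x·I − A) = x^3 + 3*x^2 + 3*x + 1 = (x + 1)^3

Eigenvalues and multiplicities (the geometric multiplicity of λ is n − rank(A − λI), which equals the number of Jordan blocks for λ):
  λ = -1: algebraic multiplicity = 3, geometric multiplicity = 1

Determining the block sizes for each eigenvalue:
  λ = -1: one block (gm = 1), so the single block has size am = 3 → block sizes [3]

Assembling the blocks gives a Jordan form
J =
  [-1,  1,  0]
  [ 0, -1,  1]
  [ 0,  0, -1]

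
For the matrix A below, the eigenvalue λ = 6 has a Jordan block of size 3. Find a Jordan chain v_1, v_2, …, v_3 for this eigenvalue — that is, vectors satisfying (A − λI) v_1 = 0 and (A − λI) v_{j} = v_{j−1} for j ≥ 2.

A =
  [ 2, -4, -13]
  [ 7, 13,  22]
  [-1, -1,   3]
A Jordan chain for λ = 6 of length 3:
v_1 = (1, -1, 0)ᵀ
v_2 = (-4, 7, -1)ᵀ
v_3 = (1, 0, 0)ᵀ

Let N = A − (6)·I. We want v_3 with N^3 v_3 = 0 but N^2 v_3 ≠ 0; then v_{j-1} := N · v_j for j = 3, …, 2.

Pick v_3 = (1, 0, 0)ᵀ.
Then v_2 = N · v_3 = (-4, 7, -1)ᵀ.
Then v_1 = N · v_2 = (1, -1, 0)ᵀ.

Sanity check: (A − (6)·I) v_1 = (0, 0, 0)ᵀ = 0. ✓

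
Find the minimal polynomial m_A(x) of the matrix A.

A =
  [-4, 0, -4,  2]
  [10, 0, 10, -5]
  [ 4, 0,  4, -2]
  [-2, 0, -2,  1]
x^2 - x

The characteristic polynomial is χ_A(x) = x^3*(x - 1), so the eigenvalues are known. The minimal polynomial is
  m_A(x) = Π_λ (x − λ)^{k_λ}
where k_λ is the size of the *largest* Jordan block for λ (equivalently, the smallest k with (A − λI)^k v = 0 for every generalised eigenvector v of λ).

  λ = 0: largest Jordan block has size 1, contributing (x − 0)
  λ = 1: largest Jordan block has size 1, contributing (x − 1)

So m_A(x) = x*(x - 1) = x^2 - x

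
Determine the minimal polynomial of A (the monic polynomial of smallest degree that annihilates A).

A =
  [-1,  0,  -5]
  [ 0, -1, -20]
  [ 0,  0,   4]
x^2 - 3*x - 4

The characteristic polynomial is χ_A(x) = (x - 4)*(x + 1)^2, so the eigenvalues are known. The minimal polynomial is
  m_A(x) = Π_λ (x − λ)^{k_λ}
where k_λ is the size of the *largest* Jordan block for λ (equivalently, the smallest k with (A − λI)^k v = 0 for every generalised eigenvector v of λ).

  λ = -1: largest Jordan block has size 1, contributing (x + 1)
  λ = 4: largest Jordan block has size 1, contributing (x − 4)

So m_A(x) = (x - 4)*(x + 1) = x^2 - 3*x - 4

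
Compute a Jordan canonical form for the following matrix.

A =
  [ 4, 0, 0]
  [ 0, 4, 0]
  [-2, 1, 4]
J_2(4) ⊕ J_1(4)

The characteristic polynomial is
  det(x·I − A) = x^3 - 12*x^2 + 48*x - 64 = (x - 4)^3

Eigenvalues and multiplicities (the geometric multiplicity of λ is n − rank(A − λI), which equals the number of Jordan blocks for λ):
  λ = 4: algebraic multiplicity = 3, geometric multiplicity = 2

Determining the block sizes for each eigenvalue:
  λ = 4: 2 blocks summing to 3 forces exactly one block of size 2 and the rest size 1 → block sizes [2, 1]

Assembling the blocks gives a Jordan form
J =
  [4, 1, 0]
  [0, 4, 0]
  [0, 0, 4]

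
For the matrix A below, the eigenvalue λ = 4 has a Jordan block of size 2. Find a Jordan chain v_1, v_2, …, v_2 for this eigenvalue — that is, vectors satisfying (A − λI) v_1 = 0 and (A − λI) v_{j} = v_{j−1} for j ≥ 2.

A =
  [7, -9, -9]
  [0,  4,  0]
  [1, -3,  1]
A Jordan chain for λ = 4 of length 2:
v_1 = (3, 0, 1)ᵀ
v_2 = (1, 0, 0)ᵀ

Let N = A − (4)·I. We want v_2 with N^2 v_2 = 0 but N^1 v_2 ≠ 0; then v_{j-1} := N · v_j for j = 2, …, 2.

Pick v_2 = (1, 0, 0)ᵀ.
Then v_1 = N · v_2 = (3, 0, 1)ᵀ.

Sanity check: (A − (4)·I) v_1 = (0, 0, 0)ᵀ = 0. ✓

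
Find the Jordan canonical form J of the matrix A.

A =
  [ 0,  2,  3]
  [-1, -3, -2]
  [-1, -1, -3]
J_3(-2)

The characteristic polynomial is
  det(x·I − A) = x^3 + 6*x^2 + 12*x + 8 = (x + 2)^3

Eigenvalues and multiplicities (the geometric multiplicity of λ is n − rank(A − λI), which equals the number of Jordan blocks for λ):
  λ = -2: algebraic multiplicity = 3, geometric multiplicity = 1

Determining the block sizes for each eigenvalue:
  λ = -2: one block (gm = 1), so the single block has size am = 3 → block sizes [3]

Assembling the blocks gives a Jordan form
J =
  [-2,  1,  0]
  [ 0, -2,  1]
  [ 0,  0, -2]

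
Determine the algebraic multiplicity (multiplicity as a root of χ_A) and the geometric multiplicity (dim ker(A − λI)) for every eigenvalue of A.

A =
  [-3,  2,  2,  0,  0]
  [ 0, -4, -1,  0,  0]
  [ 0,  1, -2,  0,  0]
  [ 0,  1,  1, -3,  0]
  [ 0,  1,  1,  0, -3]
λ = -3: alg = 5, geom = 4

Step 1 — factor the characteristic polynomial to read off the algebraic multiplicities:
  χ_A(x) = (x + 3)^5

Step 2 — compute geometric multiplicities via the rank-nullity identity g(λ) = n − rank(A − λI):
  rank(A − (-3)·I) = 1, so dim ker(A − (-3)·I) = n − 1 = 4

Summary:
  λ = -3: algebraic multiplicity = 5, geometric multiplicity = 4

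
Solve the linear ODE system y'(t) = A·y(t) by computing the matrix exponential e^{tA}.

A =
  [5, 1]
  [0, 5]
e^{tA} =
  [exp(5*t), t*exp(5*t)]
  [0, exp(5*t)]

Strategy: write A = P · J · P⁻¹ where J is a Jordan canonical form, so e^{tA} = P · e^{tJ} · P⁻¹, and e^{tJ} can be computed block-by-block.

A has Jordan form
J =
  [5, 1]
  [0, 5]
(up to reordering of blocks).

Per-block formulas:
  For a 2×2 Jordan block J_2(5): exp(t · J_2(5)) = e^(5t)·(I + t·N), where N is the 2×2 nilpotent shift.

After assembling e^{tJ} and conjugating by P, we get:

e^{tA} =
  [exp(5*t), t*exp(5*t)]
  [0, exp(5*t)]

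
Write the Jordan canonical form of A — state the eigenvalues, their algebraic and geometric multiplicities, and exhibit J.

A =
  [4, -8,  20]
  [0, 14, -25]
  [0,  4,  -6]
J_2(4) ⊕ J_1(4)

The characteristic polynomial is
  det(x·I − A) = x^3 - 12*x^2 + 48*x - 64 = (x - 4)^3

Eigenvalues and multiplicities (the geometric multiplicity of λ is n − rank(A − λI), which equals the number of Jordan blocks for λ):
  λ = 4: algebraic multiplicity = 3, geometric multiplicity = 2

Determining the block sizes for each eigenvalue:
  λ = 4: 2 blocks summing to 3 forces exactly one block of size 2 and the rest size 1 → block sizes [2, 1]

Assembling the blocks gives a Jordan form
J =
  [4, 1, 0]
  [0, 4, 0]
  [0, 0, 4]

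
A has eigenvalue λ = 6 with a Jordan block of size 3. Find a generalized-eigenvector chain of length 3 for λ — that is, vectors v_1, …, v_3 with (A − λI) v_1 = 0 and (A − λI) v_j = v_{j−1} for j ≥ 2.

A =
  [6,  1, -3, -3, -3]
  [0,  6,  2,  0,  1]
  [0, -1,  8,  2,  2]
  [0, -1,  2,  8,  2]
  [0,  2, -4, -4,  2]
A Jordan chain for λ = 6 of length 3:
v_1 = (2, 0, -2, -2, 4)ᵀ
v_2 = (-3, 2, 2, 2, -4)ᵀ
v_3 = (0, 0, 1, 0, 0)ᵀ

Let N = A − (6)·I. We want v_3 with N^3 v_3 = 0 but N^2 v_3 ≠ 0; then v_{j-1} := N · v_j for j = 3, …, 2.

Pick v_3 = (0, 0, 1, 0, 0)ᵀ.
Then v_2 = N · v_3 = (-3, 2, 2, 2, -4)ᵀ.
Then v_1 = N · v_2 = (2, 0, -2, -2, 4)ᵀ.

Sanity check: (A − (6)·I) v_1 = (0, 0, 0, 0, 0)ᵀ = 0. ✓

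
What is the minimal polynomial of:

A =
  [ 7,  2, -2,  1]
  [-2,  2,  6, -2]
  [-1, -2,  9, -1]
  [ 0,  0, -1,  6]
x^3 - 18*x^2 + 108*x - 216

The characteristic polynomial is χ_A(x) = (x - 6)^4, so the eigenvalues are known. The minimal polynomial is
  m_A(x) = Π_λ (x − λ)^{k_λ}
where k_λ is the size of the *largest* Jordan block for λ (equivalently, the smallest k with (A − λI)^k v = 0 for every generalised eigenvector v of λ).

  λ = 6: largest Jordan block has size 3, contributing (x − 6)^3

So m_A(x) = (x - 6)^3 = x^3 - 18*x^2 + 108*x - 216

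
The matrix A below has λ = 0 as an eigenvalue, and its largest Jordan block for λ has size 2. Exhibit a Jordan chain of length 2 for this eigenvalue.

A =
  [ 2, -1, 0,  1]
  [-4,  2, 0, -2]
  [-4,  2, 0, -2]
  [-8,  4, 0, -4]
A Jordan chain for λ = 0 of length 2:
v_1 = (2, -4, -4, -8)ᵀ
v_2 = (1, 0, 0, 0)ᵀ

Let N = A − (0)·I. We want v_2 with N^2 v_2 = 0 but N^1 v_2 ≠ 0; then v_{j-1} := N · v_j for j = 2, …, 2.

Pick v_2 = (1, 0, 0, 0)ᵀ.
Then v_1 = N · v_2 = (2, -4, -4, -8)ᵀ.

Sanity check: (A − (0)·I) v_1 = (0, 0, 0, 0)ᵀ = 0. ✓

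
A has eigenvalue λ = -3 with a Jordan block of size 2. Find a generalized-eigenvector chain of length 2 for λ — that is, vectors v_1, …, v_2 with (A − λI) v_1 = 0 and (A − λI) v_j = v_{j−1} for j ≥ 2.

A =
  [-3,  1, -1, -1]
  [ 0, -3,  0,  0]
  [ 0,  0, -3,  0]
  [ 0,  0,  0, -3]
A Jordan chain for λ = -3 of length 2:
v_1 = (1, 0, 0, 0)ᵀ
v_2 = (0, 1, 0, 0)ᵀ

Let N = A − (-3)·I. We want v_2 with N^2 v_2 = 0 but N^1 v_2 ≠ 0; then v_{j-1} := N · v_j for j = 2, …, 2.

Pick v_2 = (0, 1, 0, 0)ᵀ.
Then v_1 = N · v_2 = (1, 0, 0, 0)ᵀ.

Sanity check: (A − (-3)·I) v_1 = (0, 0, 0, 0)ᵀ = 0. ✓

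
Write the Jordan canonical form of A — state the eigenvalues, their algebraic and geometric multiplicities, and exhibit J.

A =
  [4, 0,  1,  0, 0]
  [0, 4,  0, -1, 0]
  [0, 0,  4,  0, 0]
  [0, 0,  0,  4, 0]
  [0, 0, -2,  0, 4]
J_2(4) ⊕ J_2(4) ⊕ J_1(4)

The characteristic polynomial is
  det(x·I − A) = x^5 - 20*x^4 + 160*x^3 - 640*x^2 + 1280*x - 1024 = (x - 4)^5

Eigenvalues and multiplicities (the geometric multiplicity of λ is n − rank(A − λI), which equals the number of Jordan blocks for λ):
  λ = 4: algebraic multiplicity = 5, geometric multiplicity = 3

Determining the block sizes for each eigenvalue:
  λ = 4: with am = 5 and gm = 3, the partition is not yet determined (e.g. several partitions of 5 into 3 parts exist). Let N = A − (4)·I. Computing rank(N^1) = 2, rank(N^2) = 0; the number of blocks of size ≥ j is rank(N^{j−1}) − rank(N^j), giving [3, 2]. So we have 2 block(s) of size 2, 1 block(s) of size 1 → block sizes [2, 2, 1]

Assembling the blocks gives a Jordan form
J =
  [4, 1, 0, 0, 0]
  [0, 4, 0, 0, 0]
  [0, 0, 4, 1, 0]
  [0, 0, 0, 4, 0]
  [0, 0, 0, 0, 4]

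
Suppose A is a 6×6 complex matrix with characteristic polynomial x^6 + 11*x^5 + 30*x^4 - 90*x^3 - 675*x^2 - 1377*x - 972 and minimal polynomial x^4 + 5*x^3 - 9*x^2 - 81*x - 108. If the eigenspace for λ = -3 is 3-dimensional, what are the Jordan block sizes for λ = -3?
Block sizes for λ = -3: [3, 1, 1]

Step 1 — from the characteristic polynomial, algebraic multiplicity of λ = -3 is 5. From dim ker(A − (-3)·I) = 3, there are exactly 3 Jordan blocks for λ = -3.
Step 2 — from the minimal polynomial, the factor (x + 3)^3 tells us the largest block for λ = -3 has size 3.
Step 3 — with total size 5, 3 blocks, and largest block 3, the block sizes (in nonincreasing order) are [3, 1, 1].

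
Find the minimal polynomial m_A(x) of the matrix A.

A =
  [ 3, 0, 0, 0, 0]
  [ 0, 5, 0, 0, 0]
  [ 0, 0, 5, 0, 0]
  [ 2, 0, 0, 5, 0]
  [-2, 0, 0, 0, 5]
x^2 - 8*x + 15

The characteristic polynomial is χ_A(x) = (x - 5)^4*(x - 3), so the eigenvalues are known. The minimal polynomial is
  m_A(x) = Π_λ (x − λ)^{k_λ}
where k_λ is the size of the *largest* Jordan block for λ (equivalently, the smallest k with (A − λI)^k v = 0 for every generalised eigenvector v of λ).

  λ = 3: largest Jordan block has size 1, contributing (x − 3)
  λ = 5: largest Jordan block has size 1, contributing (x − 5)

So m_A(x) = (x - 5)*(x - 3) = x^2 - 8*x + 15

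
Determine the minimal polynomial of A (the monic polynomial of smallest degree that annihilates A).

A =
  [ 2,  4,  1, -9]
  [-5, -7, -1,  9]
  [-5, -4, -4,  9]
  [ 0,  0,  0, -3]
x^2 + 6*x + 9

The characteristic polynomial is χ_A(x) = (x + 3)^4, so the eigenvalues are known. The minimal polynomial is
  m_A(x) = Π_λ (x − λ)^{k_λ}
where k_λ is the size of the *largest* Jordan block for λ (equivalently, the smallest k with (A − λI)^k v = 0 for every generalised eigenvector v of λ).

  λ = -3: largest Jordan block has size 2, contributing (x + 3)^2

So m_A(x) = (x + 3)^2 = x^2 + 6*x + 9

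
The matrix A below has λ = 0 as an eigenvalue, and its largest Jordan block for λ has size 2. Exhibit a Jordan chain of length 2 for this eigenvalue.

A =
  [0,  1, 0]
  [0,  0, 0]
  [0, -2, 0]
A Jordan chain for λ = 0 of length 2:
v_1 = (1, 0, -2)ᵀ
v_2 = (0, 1, 0)ᵀ

Let N = A − (0)·I. We want v_2 with N^2 v_2 = 0 but N^1 v_2 ≠ 0; then v_{j-1} := N · v_j for j = 2, …, 2.

Pick v_2 = (0, 1, 0)ᵀ.
Then v_1 = N · v_2 = (1, 0, -2)ᵀ.

Sanity check: (A − (0)·I) v_1 = (0, 0, 0)ᵀ = 0. ✓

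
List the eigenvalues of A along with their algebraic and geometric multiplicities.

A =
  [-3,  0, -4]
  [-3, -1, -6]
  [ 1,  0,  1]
λ = -1: alg = 3, geom = 2

Step 1 — factor the characteristic polynomial to read off the algebraic multiplicities:
  χ_A(x) = (x + 1)^3

Step 2 — compute geometric multiplicities via the rank-nullity identity g(λ) = n − rank(A − λI):
  rank(A − (-1)·I) = 1, so dim ker(A − (-1)·I) = n − 1 = 2

Summary:
  λ = -1: algebraic multiplicity = 3, geometric multiplicity = 2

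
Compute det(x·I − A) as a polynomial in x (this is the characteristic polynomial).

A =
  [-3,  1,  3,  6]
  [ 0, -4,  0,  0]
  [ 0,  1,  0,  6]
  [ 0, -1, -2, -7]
x^4 + 14*x^3 + 73*x^2 + 168*x + 144

Expanding det(x·I − A) (e.g. by cofactor expansion or by noting that A is similar to its Jordan form J, which has the same characteristic polynomial as A) gives
  χ_A(x) = x^4 + 14*x^3 + 73*x^2 + 168*x + 144
which factors as (x + 3)^2*(x + 4)^2. The eigenvalues (with algebraic multiplicities) are λ = -4 with multiplicity 2, λ = -3 with multiplicity 2.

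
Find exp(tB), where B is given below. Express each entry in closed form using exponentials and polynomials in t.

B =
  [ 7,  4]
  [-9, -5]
e^{tB} =
  [6*t*exp(t) + exp(t), 4*t*exp(t)]
  [-9*t*exp(t), -6*t*exp(t) + exp(t)]

Strategy: write B = P · J · P⁻¹ where J is a Jordan canonical form, so e^{tB} = P · e^{tJ} · P⁻¹, and e^{tJ} can be computed block-by-block.

B has Jordan form
J =
  [1, 1]
  [0, 1]
(up to reordering of blocks).

Per-block formulas:
  For a 2×2 Jordan block J_2(1): exp(t · J_2(1)) = e^(1t)·(I + t·N), where N is the 2×2 nilpotent shift.

After assembling e^{tJ} and conjugating by P, we get:

e^{tB} =
  [6*t*exp(t) + exp(t), 4*t*exp(t)]
  [-9*t*exp(t), -6*t*exp(t) + exp(t)]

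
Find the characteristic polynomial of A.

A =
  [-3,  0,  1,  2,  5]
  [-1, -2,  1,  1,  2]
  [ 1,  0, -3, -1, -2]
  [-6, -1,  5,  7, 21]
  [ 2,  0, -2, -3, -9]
x^5 + 10*x^4 + 40*x^3 + 80*x^2 + 80*x + 32

Expanding det(x·I − A) (e.g. by cofactor expansion or by noting that A is similar to its Jordan form J, which has the same characteristic polynomial as A) gives
  χ_A(x) = x^5 + 10*x^4 + 40*x^3 + 80*x^2 + 80*x + 32
which factors as (x + 2)^5. The eigenvalues (with algebraic multiplicities) are λ = -2 with multiplicity 5.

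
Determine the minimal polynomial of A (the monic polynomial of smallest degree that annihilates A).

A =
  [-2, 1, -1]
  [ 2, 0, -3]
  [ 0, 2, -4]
x^3 + 6*x^2 + 12*x + 8

The characteristic polynomial is χ_A(x) = (x + 2)^3, so the eigenvalues are known. The minimal polynomial is
  m_A(x) = Π_λ (x − λ)^{k_λ}
where k_λ is the size of the *largest* Jordan block for λ (equivalently, the smallest k with (A − λI)^k v = 0 for every generalised eigenvector v of λ).

  λ = -2: largest Jordan block has size 3, contributing (x + 2)^3

So m_A(x) = (x + 2)^3 = x^3 + 6*x^2 + 12*x + 8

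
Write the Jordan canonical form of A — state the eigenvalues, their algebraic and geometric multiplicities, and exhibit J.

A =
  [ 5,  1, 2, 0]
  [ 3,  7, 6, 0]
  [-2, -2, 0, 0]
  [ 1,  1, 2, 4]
J_2(4) ⊕ J_1(4) ⊕ J_1(4)

The characteristic polynomial is
  det(x·I − A) = x^4 - 16*x^3 + 96*x^2 - 256*x + 256 = (x - 4)^4

Eigenvalues and multiplicities (the geometric multiplicity of λ is n − rank(A − λI), which equals the number of Jordan blocks for λ):
  λ = 4: algebraic multiplicity = 4, geometric multiplicity = 3

Determining the block sizes for each eigenvalue:
  λ = 4: 3 blocks summing to 4 forces exactly one block of size 2 and the rest size 1 → block sizes [2, 1, 1]

Assembling the blocks gives a Jordan form
J =
  [4, 1, 0, 0]
  [0, 4, 0, 0]
  [0, 0, 4, 0]
  [0, 0, 0, 4]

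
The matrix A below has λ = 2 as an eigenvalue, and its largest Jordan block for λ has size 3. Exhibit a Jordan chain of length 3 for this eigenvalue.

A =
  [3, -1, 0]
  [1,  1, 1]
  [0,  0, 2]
A Jordan chain for λ = 2 of length 3:
v_1 = (-1, -1, 0)ᵀ
v_2 = (0, 1, 0)ᵀ
v_3 = (0, 0, 1)ᵀ

Let N = A − (2)·I. We want v_3 with N^3 v_3 = 0 but N^2 v_3 ≠ 0; then v_{j-1} := N · v_j for j = 3, …, 2.

Pick v_3 = (0, 0, 1)ᵀ.
Then v_2 = N · v_3 = (0, 1, 0)ᵀ.
Then v_1 = N · v_2 = (-1, -1, 0)ᵀ.

Sanity check: (A − (2)·I) v_1 = (0, 0, 0)ᵀ = 0. ✓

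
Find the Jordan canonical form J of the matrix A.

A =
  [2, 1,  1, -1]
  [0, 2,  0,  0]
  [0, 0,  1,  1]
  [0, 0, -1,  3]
J_2(2) ⊕ J_2(2)

The characteristic polynomial is
  det(x·I − A) = x^4 - 8*x^3 + 24*x^2 - 32*x + 16 = (x - 2)^4

Eigenvalues and multiplicities (the geometric multiplicity of λ is n − rank(A − λI), which equals the number of Jordan blocks for λ):
  λ = 2: algebraic multiplicity = 4, geometric multiplicity = 2

Determining the block sizes for each eigenvalue:
  λ = 2: with am = 4 and gm = 2, the partition is not yet determined (e.g. several partitions of 4 into 2 parts exist). Let N = A − (2)·I. Computing rank(N^1) = 2, rank(N^2) = 0; the number of blocks of size ≥ j is rank(N^{j−1}) − rank(N^j), giving [2, 2]. So we have 2 block(s) of size 2 → block sizes [2, 2]

Assembling the blocks gives a Jordan form
J =
  [2, 1, 0, 0]
  [0, 2, 0, 0]
  [0, 0, 2, 1]
  [0, 0, 0, 2]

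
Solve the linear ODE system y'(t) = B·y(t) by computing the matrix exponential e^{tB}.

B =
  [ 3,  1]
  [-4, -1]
e^{tB} =
  [2*t*exp(t) + exp(t), t*exp(t)]
  [-4*t*exp(t), -2*t*exp(t) + exp(t)]

Strategy: write B = P · J · P⁻¹ where J is a Jordan canonical form, so e^{tB} = P · e^{tJ} · P⁻¹, and e^{tJ} can be computed block-by-block.

B has Jordan form
J =
  [1, 1]
  [0, 1]
(up to reordering of blocks).

Per-block formulas:
  For a 2×2 Jordan block J_2(1): exp(t · J_2(1)) = e^(1t)·(I + t·N), where N is the 2×2 nilpotent shift.

After assembling e^{tJ} and conjugating by P, we get:

e^{tB} =
  [2*t*exp(t) + exp(t), t*exp(t)]
  [-4*t*exp(t), -2*t*exp(t) + exp(t)]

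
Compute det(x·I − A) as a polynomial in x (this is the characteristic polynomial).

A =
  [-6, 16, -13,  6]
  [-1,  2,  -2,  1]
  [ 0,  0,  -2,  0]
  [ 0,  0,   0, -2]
x^4 + 8*x^3 + 24*x^2 + 32*x + 16

Expanding det(x·I − A) (e.g. by cofactor expansion or by noting that A is similar to its Jordan form J, which has the same characteristic polynomial as A) gives
  χ_A(x) = x^4 + 8*x^3 + 24*x^2 + 32*x + 16
which factors as (x + 2)^4. The eigenvalues (with algebraic multiplicities) are λ = -2 with multiplicity 4.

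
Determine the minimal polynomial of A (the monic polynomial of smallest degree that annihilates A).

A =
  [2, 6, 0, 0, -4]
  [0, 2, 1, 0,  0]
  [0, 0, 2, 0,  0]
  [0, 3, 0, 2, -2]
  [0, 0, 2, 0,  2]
x^3 - 6*x^2 + 12*x - 8

The characteristic polynomial is χ_A(x) = (x - 2)^5, so the eigenvalues are known. The minimal polynomial is
  m_A(x) = Π_λ (x − λ)^{k_λ}
where k_λ is the size of the *largest* Jordan block for λ (equivalently, the smallest k with (A − λI)^k v = 0 for every generalised eigenvector v of λ).

  λ = 2: largest Jordan block has size 3, contributing (x − 2)^3

So m_A(x) = (x - 2)^3 = x^3 - 6*x^2 + 12*x - 8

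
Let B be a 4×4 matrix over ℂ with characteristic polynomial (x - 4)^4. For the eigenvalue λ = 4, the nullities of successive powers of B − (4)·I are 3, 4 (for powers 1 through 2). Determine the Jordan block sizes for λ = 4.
Block sizes for λ = 4: [2, 1, 1]

From the dimensions of kernels of powers, the number of Jordan blocks of size at least j is d_j − d_{j−1} where d_j = dim ker(N^j) (with d_0 = 0). Computing the differences gives [3, 1].
The number of blocks of size exactly k is (#blocks of size ≥ k) − (#blocks of size ≥ k + 1), so the partition is: 2 block(s) of size 1, 1 block(s) of size 2.
In nonincreasing order the block sizes are [2, 1, 1].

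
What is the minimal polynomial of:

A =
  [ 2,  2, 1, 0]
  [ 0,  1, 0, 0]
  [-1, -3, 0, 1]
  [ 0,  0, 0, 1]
x^3 - 3*x^2 + 3*x - 1

The characteristic polynomial is χ_A(x) = (x - 1)^4, so the eigenvalues are known. The minimal polynomial is
  m_A(x) = Π_λ (x − λ)^{k_λ}
where k_λ is the size of the *largest* Jordan block for λ (equivalently, the smallest k with (A − λI)^k v = 0 for every generalised eigenvector v of λ).

  λ = 1: largest Jordan block has size 3, contributing (x − 1)^3

So m_A(x) = (x - 1)^3 = x^3 - 3*x^2 + 3*x - 1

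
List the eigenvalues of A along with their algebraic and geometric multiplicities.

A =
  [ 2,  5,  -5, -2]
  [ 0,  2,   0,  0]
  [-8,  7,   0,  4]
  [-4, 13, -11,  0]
λ = -2: alg = 1, geom = 1; λ = 2: alg = 3, geom = 1

Step 1 — factor the characteristic polynomial to read off the algebraic multiplicities:
  χ_A(x) = (x - 2)^3*(x + 2)

Step 2 — compute geometric multiplicities via the rank-nullity identity g(λ) = n − rank(A − λI):
  rank(A − (-2)·I) = 3, so dim ker(A − (-2)·I) = n − 3 = 1
  rank(A − (2)·I) = 3, so dim ker(A − (2)·I) = n − 3 = 1

Summary:
  λ = -2: algebraic multiplicity = 1, geometric multiplicity = 1
  λ = 2: algebraic multiplicity = 3, geometric multiplicity = 1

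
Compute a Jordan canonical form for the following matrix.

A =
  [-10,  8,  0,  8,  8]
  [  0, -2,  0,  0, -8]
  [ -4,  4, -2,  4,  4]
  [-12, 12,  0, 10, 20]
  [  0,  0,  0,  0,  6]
J_1(-2) ⊕ J_1(-2) ⊕ J_1(-2) ⊕ J_1(2) ⊕ J_1(6)

The characteristic polynomial is
  det(x·I − A) = x^5 - 2*x^4 - 24*x^3 - 16*x^2 + 80*x + 96 = (x - 6)*(x - 2)*(x + 2)^3

Eigenvalues and multiplicities (the geometric multiplicity of λ is n − rank(A − λI), which equals the number of Jordan blocks for λ):
  λ = -2: algebraic multiplicity = 3, geometric multiplicity = 3
  λ = 2: algebraic multiplicity = 1, geometric multiplicity = 1
  λ = 6: algebraic multiplicity = 1, geometric multiplicity = 1

Determining the block sizes for each eigenvalue:
  λ = -2: gm = am = 3, so every block has size 1 → block sizes [1, 1, 1]
  λ = 2: one block (gm = 1), so the single block has size am = 1 → block sizes [1]
  λ = 6: one block (gm = 1), so the single block has size am = 1 → block sizes [1]

Assembling the blocks gives a Jordan form
J =
  [-2,  0,  0, 0, 0]
  [ 0, -2,  0, 0, 0]
  [ 0,  0, -2, 0, 0]
  [ 0,  0,  0, 2, 0]
  [ 0,  0,  0, 0, 6]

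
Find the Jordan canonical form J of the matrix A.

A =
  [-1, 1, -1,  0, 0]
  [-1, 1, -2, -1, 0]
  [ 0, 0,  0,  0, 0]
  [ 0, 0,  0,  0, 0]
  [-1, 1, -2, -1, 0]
J_3(0) ⊕ J_1(0) ⊕ J_1(0)

The characteristic polynomial is
  det(x·I − A) = x^5

Eigenvalues and multiplicities (the geometric multiplicity of λ is n − rank(A − λI), which equals the number of Jordan blocks for λ):
  λ = 0: algebraic multiplicity = 5, geometric multiplicity = 3

Determining the block sizes for each eigenvalue:
  λ = 0: with am = 5 and gm = 3, the partition is not yet determined (e.g. several partitions of 5 into 3 parts exist). Let N = A − (0)·I. Computing rank(N^1) = 2, rank(N^2) = 1, rank(N^3) = 0; the number of blocks of size ≥ j is rank(N^{j−1}) − rank(N^j), giving [3, 1, 1]. So we have 1 block(s) of size 3, 2 block(s) of size 1 → block sizes [3, 1, 1]

Assembling the blocks gives a Jordan form
J =
  [0, 1, 0, 0, 0]
  [0, 0, 1, 0, 0]
  [0, 0, 0, 0, 0]
  [0, 0, 0, 0, 0]
  [0, 0, 0, 0, 0]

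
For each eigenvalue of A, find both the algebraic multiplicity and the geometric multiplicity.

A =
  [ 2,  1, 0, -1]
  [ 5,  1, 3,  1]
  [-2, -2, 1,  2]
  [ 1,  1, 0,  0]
λ = 1: alg = 4, geom = 2

Step 1 — factor the characteristic polynomial to read off the algebraic multiplicities:
  χ_A(x) = (x - 1)^4

Step 2 — compute geometric multiplicities via the rank-nullity identity g(λ) = n − rank(A − λI):
  rank(A − (1)·I) = 2, so dim ker(A − (1)·I) = n − 2 = 2

Summary:
  λ = 1: algebraic multiplicity = 4, geometric multiplicity = 2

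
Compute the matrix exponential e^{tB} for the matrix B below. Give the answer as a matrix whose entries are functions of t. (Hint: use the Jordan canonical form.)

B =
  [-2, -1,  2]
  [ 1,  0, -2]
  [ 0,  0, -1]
e^{tB} =
  [-t*exp(-t) + exp(-t), -t*exp(-t), 2*t*exp(-t)]
  [t*exp(-t), t*exp(-t) + exp(-t), -2*t*exp(-t)]
  [0, 0, exp(-t)]

Strategy: write B = P · J · P⁻¹ where J is a Jordan canonical form, so e^{tB} = P · e^{tJ} · P⁻¹, and e^{tJ} can be computed block-by-block.

B has Jordan form
J =
  [-1,  1,  0]
  [ 0, -1,  0]
  [ 0,  0, -1]
(up to reordering of blocks).

Per-block formulas:
  For a 2×2 Jordan block J_2(-1): exp(t · J_2(-1)) = e^(-1t)·(I + t·N), where N is the 2×2 nilpotent shift.
  For a 1×1 block at λ = -1: exp(t · [-1]) = [e^(-1t)].

After assembling e^{tJ} and conjugating by P, we get:

e^{tB} =
  [-t*exp(-t) + exp(-t), -t*exp(-t), 2*t*exp(-t)]
  [t*exp(-t), t*exp(-t) + exp(-t), -2*t*exp(-t)]
  [0, 0, exp(-t)]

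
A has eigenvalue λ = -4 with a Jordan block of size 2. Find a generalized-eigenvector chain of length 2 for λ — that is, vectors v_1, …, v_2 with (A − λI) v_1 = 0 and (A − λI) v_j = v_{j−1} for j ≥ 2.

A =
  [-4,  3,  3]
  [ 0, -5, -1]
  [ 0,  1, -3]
A Jordan chain for λ = -4 of length 2:
v_1 = (3, -1, 1)ᵀ
v_2 = (0, 1, 0)ᵀ

Let N = A − (-4)·I. We want v_2 with N^2 v_2 = 0 but N^1 v_2 ≠ 0; then v_{j-1} := N · v_j for j = 2, …, 2.

Pick v_2 = (0, 1, 0)ᵀ.
Then v_1 = N · v_2 = (3, -1, 1)ᵀ.

Sanity check: (A − (-4)·I) v_1 = (0, 0, 0)ᵀ = 0. ✓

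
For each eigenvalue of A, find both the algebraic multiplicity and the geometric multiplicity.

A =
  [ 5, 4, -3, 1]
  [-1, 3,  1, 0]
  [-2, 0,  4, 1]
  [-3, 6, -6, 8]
λ = 5: alg = 4, geom = 2

Step 1 — factor the characteristic polynomial to read off the algebraic multiplicities:
  χ_A(x) = (x - 5)^4

Step 2 — compute geometric multiplicities via the rank-nullity identity g(λ) = n − rank(A − λI):
  rank(A − (5)·I) = 2, so dim ker(A − (5)·I) = n − 2 = 2

Summary:
  λ = 5: algebraic multiplicity = 4, geometric multiplicity = 2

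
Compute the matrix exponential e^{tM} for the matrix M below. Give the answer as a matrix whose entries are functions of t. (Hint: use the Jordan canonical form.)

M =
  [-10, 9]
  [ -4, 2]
e^{tM} =
  [-6*t*exp(-4*t) + exp(-4*t), 9*t*exp(-4*t)]
  [-4*t*exp(-4*t), 6*t*exp(-4*t) + exp(-4*t)]

Strategy: write M = P · J · P⁻¹ where J is a Jordan canonical form, so e^{tM} = P · e^{tJ} · P⁻¹, and e^{tJ} can be computed block-by-block.

M has Jordan form
J =
  [-4,  1]
  [ 0, -4]
(up to reordering of blocks).

Per-block formulas:
  For a 2×2 Jordan block J_2(-4): exp(t · J_2(-4)) = e^(-4t)·(I + t·N), where N is the 2×2 nilpotent shift.

After assembling e^{tJ} and conjugating by P, we get:

e^{tM} =
  [-6*t*exp(-4*t) + exp(-4*t), 9*t*exp(-4*t)]
  [-4*t*exp(-4*t), 6*t*exp(-4*t) + exp(-4*t)]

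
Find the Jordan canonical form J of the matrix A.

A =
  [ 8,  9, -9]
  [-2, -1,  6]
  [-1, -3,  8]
J_2(5) ⊕ J_1(5)

The characteristic polynomial is
  det(x·I − A) = x^3 - 15*x^2 + 75*x - 125 = (x - 5)^3

Eigenvalues and multiplicities (the geometric multiplicity of λ is n − rank(A − λI), which equals the number of Jordan blocks for λ):
  λ = 5: algebraic multiplicity = 3, geometric multiplicity = 2

Determining the block sizes for each eigenvalue:
  λ = 5: 2 blocks summing to 3 forces exactly one block of size 2 and the rest size 1 → block sizes [2, 1]

Assembling the blocks gives a Jordan form
J =
  [5, 1, 0]
  [0, 5, 0]
  [0, 0, 5]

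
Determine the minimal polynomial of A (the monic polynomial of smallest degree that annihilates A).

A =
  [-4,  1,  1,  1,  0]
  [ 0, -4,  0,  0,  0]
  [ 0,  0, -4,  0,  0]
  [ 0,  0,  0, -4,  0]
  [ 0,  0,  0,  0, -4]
x^2 + 8*x + 16

The characteristic polynomial is χ_A(x) = (x + 4)^5, so the eigenvalues are known. The minimal polynomial is
  m_A(x) = Π_λ (x − λ)^{k_λ}
where k_λ is the size of the *largest* Jordan block for λ (equivalently, the smallest k with (A − λI)^k v = 0 for every generalised eigenvector v of λ).

  λ = -4: largest Jordan block has size 2, contributing (x + 4)^2

So m_A(x) = (x + 4)^2 = x^2 + 8*x + 16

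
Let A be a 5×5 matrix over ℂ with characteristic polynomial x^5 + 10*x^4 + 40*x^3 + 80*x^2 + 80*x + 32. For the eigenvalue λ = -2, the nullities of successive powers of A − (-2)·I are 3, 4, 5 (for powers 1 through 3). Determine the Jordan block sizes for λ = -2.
Block sizes for λ = -2: [3, 1, 1]

From the dimensions of kernels of powers, the number of Jordan blocks of size at least j is d_j − d_{j−1} where d_j = dim ker(N^j) (with d_0 = 0). Computing the differences gives [3, 1, 1].
The number of blocks of size exactly k is (#blocks of size ≥ k) − (#blocks of size ≥ k + 1), so the partition is: 2 block(s) of size 1, 1 block(s) of size 3.
In nonincreasing order the block sizes are [3, 1, 1].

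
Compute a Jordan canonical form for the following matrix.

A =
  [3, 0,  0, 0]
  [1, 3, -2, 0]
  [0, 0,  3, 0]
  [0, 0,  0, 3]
J_2(3) ⊕ J_1(3) ⊕ J_1(3)

The characteristic polynomial is
  det(x·I − A) = x^4 - 12*x^3 + 54*x^2 - 108*x + 81 = (x - 3)^4

Eigenvalues and multiplicities (the geometric multiplicity of λ is n − rank(A − λI), which equals the number of Jordan blocks for λ):
  λ = 3: algebraic multiplicity = 4, geometric multiplicity = 3

Determining the block sizes for each eigenvalue:
  λ = 3: 3 blocks summing to 4 forces exactly one block of size 2 and the rest size 1 → block sizes [2, 1, 1]

Assembling the blocks gives a Jordan form
J =
  [3, 1, 0, 0]
  [0, 3, 0, 0]
  [0, 0, 3, 0]
  [0, 0, 0, 3]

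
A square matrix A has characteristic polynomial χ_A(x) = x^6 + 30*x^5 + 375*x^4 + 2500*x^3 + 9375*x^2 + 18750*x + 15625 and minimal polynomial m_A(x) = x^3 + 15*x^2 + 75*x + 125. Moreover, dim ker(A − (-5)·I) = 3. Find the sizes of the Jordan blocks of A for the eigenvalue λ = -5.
Block sizes for λ = -5: [3, 2, 1]

Step 1 — from the characteristic polynomial, algebraic multiplicity of λ = -5 is 6. From dim ker(A − (-5)·I) = 3, there are exactly 3 Jordan blocks for λ = -5.
Step 2 — from the minimal polynomial, the factor (x + 5)^3 tells us the largest block for λ = -5 has size 3.
Step 3 — with total size 6, 3 blocks, and largest block 3, the block sizes (in nonincreasing order) are [3, 2, 1].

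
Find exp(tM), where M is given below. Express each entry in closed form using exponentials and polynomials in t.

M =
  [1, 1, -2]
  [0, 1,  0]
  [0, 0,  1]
e^{tM} =
  [exp(t), t*exp(t), -2*t*exp(t)]
  [0, exp(t), 0]
  [0, 0, exp(t)]

Strategy: write M = P · J · P⁻¹ where J is a Jordan canonical form, so e^{tM} = P · e^{tJ} · P⁻¹, and e^{tJ} can be computed block-by-block.

M has Jordan form
J =
  [1, 1, 0]
  [0, 1, 0]
  [0, 0, 1]
(up to reordering of blocks).

Per-block formulas:
  For a 1×1 block at λ = 1: exp(t · [1]) = [e^(1t)].
  For a 2×2 Jordan block J_2(1): exp(t · J_2(1)) = e^(1t)·(I + t·N), where N is the 2×2 nilpotent shift.

After assembling e^{tJ} and conjugating by P, we get:

e^{tM} =
  [exp(t), t*exp(t), -2*t*exp(t)]
  [0, exp(t), 0]
  [0, 0, exp(t)]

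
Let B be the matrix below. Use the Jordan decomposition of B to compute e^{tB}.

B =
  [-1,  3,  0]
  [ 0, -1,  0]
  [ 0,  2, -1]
e^{tB} =
  [exp(-t), 3*t*exp(-t), 0]
  [0, exp(-t), 0]
  [0, 2*t*exp(-t), exp(-t)]

Strategy: write B = P · J · P⁻¹ where J is a Jordan canonical form, so e^{tB} = P · e^{tJ} · P⁻¹, and e^{tJ} can be computed block-by-block.

B has Jordan form
J =
  [-1,  1,  0]
  [ 0, -1,  0]
  [ 0,  0, -1]
(up to reordering of blocks).

Per-block formulas:
  For a 1×1 block at λ = -1: exp(t · [-1]) = [e^(-1t)].
  For a 2×2 Jordan block J_2(-1): exp(t · J_2(-1)) = e^(-1t)·(I + t·N), where N is the 2×2 nilpotent shift.

After assembling e^{tJ} and conjugating by P, we get:

e^{tB} =
  [exp(-t), 3*t*exp(-t), 0]
  [0, exp(-t), 0]
  [0, 2*t*exp(-t), exp(-t)]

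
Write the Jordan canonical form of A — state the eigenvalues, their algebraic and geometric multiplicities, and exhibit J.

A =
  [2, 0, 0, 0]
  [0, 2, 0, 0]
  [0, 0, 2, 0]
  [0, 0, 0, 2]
J_1(2) ⊕ J_1(2) ⊕ J_1(2) ⊕ J_1(2)

The characteristic polynomial is
  det(x·I − A) = x^4 - 8*x^3 + 24*x^2 - 32*x + 16 = (x - 2)^4

Eigenvalues and multiplicities (the geometric multiplicity of λ is n − rank(A − λI), which equals the number of Jordan blocks for λ):
  λ = 2: algebraic multiplicity = 4, geometric multiplicity = 4

Determining the block sizes for each eigenvalue:
  λ = 2: gm = am = 4, so every block has size 1 → block sizes [1, 1, 1, 1]

Assembling the blocks gives a Jordan form
J =
  [2, 0, 0, 0]
  [0, 2, 0, 0]
  [0, 0, 2, 0]
  [0, 0, 0, 2]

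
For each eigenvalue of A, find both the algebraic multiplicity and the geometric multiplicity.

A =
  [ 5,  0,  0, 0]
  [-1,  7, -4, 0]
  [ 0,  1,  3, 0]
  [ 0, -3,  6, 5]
λ = 5: alg = 4, geom = 2

Step 1 — factor the characteristic polynomial to read off the algebraic multiplicities:
  χ_A(x) = (x - 5)^4

Step 2 — compute geometric multiplicities via the rank-nullity identity g(λ) = n − rank(A − λI):
  rank(A − (5)·I) = 2, so dim ker(A − (5)·I) = n − 2 = 2

Summary:
  λ = 5: algebraic multiplicity = 4, geometric multiplicity = 2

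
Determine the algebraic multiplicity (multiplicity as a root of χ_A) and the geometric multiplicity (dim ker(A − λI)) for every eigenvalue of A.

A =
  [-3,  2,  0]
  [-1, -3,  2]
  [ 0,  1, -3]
λ = -3: alg = 3, geom = 1

Step 1 — factor the characteristic polynomial to read off the algebraic multiplicities:
  χ_A(x) = (x + 3)^3

Step 2 — compute geometric multiplicities via the rank-nullity identity g(λ) = n − rank(A − λI):
  rank(A − (-3)·I) = 2, so dim ker(A − (-3)·I) = n − 2 = 1

Summary:
  λ = -3: algebraic multiplicity = 3, geometric multiplicity = 1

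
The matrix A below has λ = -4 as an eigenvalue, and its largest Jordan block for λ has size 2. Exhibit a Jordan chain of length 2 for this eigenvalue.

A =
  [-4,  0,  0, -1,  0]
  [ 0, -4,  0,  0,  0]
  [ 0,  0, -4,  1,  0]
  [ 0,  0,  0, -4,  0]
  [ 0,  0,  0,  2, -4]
A Jordan chain for λ = -4 of length 2:
v_1 = (-1, 0, 1, 0, 2)ᵀ
v_2 = (0, 0, 0, 1, 0)ᵀ

Let N = A − (-4)·I. We want v_2 with N^2 v_2 = 0 but N^1 v_2 ≠ 0; then v_{j-1} := N · v_j for j = 2, …, 2.

Pick v_2 = (0, 0, 0, 1, 0)ᵀ.
Then v_1 = N · v_2 = (-1, 0, 1, 0, 2)ᵀ.

Sanity check: (A − (-4)·I) v_1 = (0, 0, 0, 0, 0)ᵀ = 0. ✓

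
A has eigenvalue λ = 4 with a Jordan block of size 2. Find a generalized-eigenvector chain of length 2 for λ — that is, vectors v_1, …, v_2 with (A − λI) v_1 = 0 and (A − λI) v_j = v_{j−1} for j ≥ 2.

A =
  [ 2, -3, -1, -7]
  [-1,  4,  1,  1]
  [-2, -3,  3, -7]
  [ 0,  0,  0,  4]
A Jordan chain for λ = 4 of length 2:
v_1 = (1, -1, 1, 0)ᵀ
v_2 = (1, -1, 0, 0)ᵀ

Let N = A − (4)·I. We want v_2 with N^2 v_2 = 0 but N^1 v_2 ≠ 0; then v_{j-1} := N · v_j for j = 2, …, 2.

Pick v_2 = (1, -1, 0, 0)ᵀ.
Then v_1 = N · v_2 = (1, -1, 1, 0)ᵀ.

Sanity check: (A − (4)·I) v_1 = (0, 0, 0, 0)ᵀ = 0. ✓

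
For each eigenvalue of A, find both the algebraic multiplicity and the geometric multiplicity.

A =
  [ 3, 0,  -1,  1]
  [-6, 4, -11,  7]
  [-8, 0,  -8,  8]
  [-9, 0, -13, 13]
λ = 0: alg = 1, geom = 1; λ = 4: alg = 3, geom = 1

Step 1 — factor the characteristic polynomial to read off the algebraic multiplicities:
  χ_A(x) = x*(x - 4)^3

Step 2 — compute geometric multiplicities via the rank-nullity identity g(λ) = n − rank(A − λI):
  rank(A − (0)·I) = 3, so dim ker(A − (0)·I) = n − 3 = 1
  rank(A − (4)·I) = 3, so dim ker(A − (4)·I) = n − 3 = 1

Summary:
  λ = 0: algebraic multiplicity = 1, geometric multiplicity = 1
  λ = 4: algebraic multiplicity = 3, geometric multiplicity = 1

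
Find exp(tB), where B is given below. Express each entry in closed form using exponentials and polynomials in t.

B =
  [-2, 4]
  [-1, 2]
e^{tB} =
  [1 - 2*t, 4*t]
  [-t, 2*t + 1]

Strategy: write B = P · J · P⁻¹ where J is a Jordan canonical form, so e^{tB} = P · e^{tJ} · P⁻¹, and e^{tJ} can be computed block-by-block.

B has Jordan form
J =
  [0, 1]
  [0, 0]
(up to reordering of blocks).

Per-block formulas:
  For a 2×2 Jordan block J_2(0): exp(t · J_2(0)) = e^(0t)·(I + t·N), where N is the 2×2 nilpotent shift.

After assembling e^{tJ} and conjugating by P, we get:

e^{tB} =
  [1 - 2*t, 4*t]
  [-t, 2*t + 1]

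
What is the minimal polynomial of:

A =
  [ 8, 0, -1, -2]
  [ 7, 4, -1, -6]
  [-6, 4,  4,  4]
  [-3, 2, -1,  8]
x^3 - 18*x^2 + 108*x - 216

The characteristic polynomial is χ_A(x) = (x - 6)^4, so the eigenvalues are known. The minimal polynomial is
  m_A(x) = Π_λ (x − λ)^{k_λ}
where k_λ is the size of the *largest* Jordan block for λ (equivalently, the smallest k with (A − λI)^k v = 0 for every generalised eigenvector v of λ).

  λ = 6: largest Jordan block has size 3, contributing (x − 6)^3

So m_A(x) = (x - 6)^3 = x^3 - 18*x^2 + 108*x - 216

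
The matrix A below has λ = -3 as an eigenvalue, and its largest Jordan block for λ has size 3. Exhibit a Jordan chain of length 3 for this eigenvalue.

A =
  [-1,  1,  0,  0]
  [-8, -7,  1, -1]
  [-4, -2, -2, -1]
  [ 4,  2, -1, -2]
A Jordan chain for λ = -3 of length 3:
v_1 = (-4, 8, 0, 0)ᵀ
v_2 = (2, -8, -4, 4)ᵀ
v_3 = (1, 0, 0, 0)ᵀ

Let N = A − (-3)·I. We want v_3 with N^3 v_3 = 0 but N^2 v_3 ≠ 0; then v_{j-1} := N · v_j for j = 3, …, 2.

Pick v_3 = (1, 0, 0, 0)ᵀ.
Then v_2 = N · v_3 = (2, -8, -4, 4)ᵀ.
Then v_1 = N · v_2 = (-4, 8, 0, 0)ᵀ.

Sanity check: (A − (-3)·I) v_1 = (0, 0, 0, 0)ᵀ = 0. ✓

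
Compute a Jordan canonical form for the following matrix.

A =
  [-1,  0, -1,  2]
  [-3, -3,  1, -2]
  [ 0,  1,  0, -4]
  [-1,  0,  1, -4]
J_3(-2) ⊕ J_1(-2)

The characteristic polynomial is
  det(x·I − A) = x^4 + 8*x^3 + 24*x^2 + 32*x + 16 = (x + 2)^4

Eigenvalues and multiplicities (the geometric multiplicity of λ is n − rank(A − λI), which equals the number of Jordan blocks for λ):
  λ = -2: algebraic multiplicity = 4, geometric multiplicity = 2

Determining the block sizes for each eigenvalue:
  λ = -2: with am = 4 and gm = 2, the partition is not yet determined (e.g. several partitions of 4 into 2 parts exist). Let N = A − (-2)·I. Computing rank(N^1) = 2, rank(N^2) = 1, rank(N^3) = 0; the number of blocks of size ≥ j is rank(N^{j−1}) − rank(N^j), giving [2, 1, 1]. So we have 1 block(s) of size 3, 1 block(s) of size 1 → block sizes [3, 1]

Assembling the blocks gives a Jordan form
J =
  [-2,  1,  0,  0]
  [ 0, -2,  1,  0]
  [ 0,  0, -2,  0]
  [ 0,  0,  0, -2]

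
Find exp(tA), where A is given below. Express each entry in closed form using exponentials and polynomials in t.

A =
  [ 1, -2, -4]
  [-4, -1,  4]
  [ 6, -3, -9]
e^{tA} =
  [4*t*exp(-3*t) + exp(-3*t), -2*t*exp(-3*t), -4*t*exp(-3*t)]
  [-4*t*exp(-3*t), 2*t*exp(-3*t) + exp(-3*t), 4*t*exp(-3*t)]
  [6*t*exp(-3*t), -3*t*exp(-3*t), -6*t*exp(-3*t) + exp(-3*t)]

Strategy: write A = P · J · P⁻¹ where J is a Jordan canonical form, so e^{tA} = P · e^{tJ} · P⁻¹, and e^{tJ} can be computed block-by-block.

A has Jordan form
J =
  [-3,  1,  0]
  [ 0, -3,  0]
  [ 0,  0, -3]
(up to reordering of blocks).

Per-block formulas:
  For a 1×1 block at λ = -3: exp(t · [-3]) = [e^(-3t)].
  For a 2×2 Jordan block J_2(-3): exp(t · J_2(-3)) = e^(-3t)·(I + t·N), where N is the 2×2 nilpotent shift.

After assembling e^{tJ} and conjugating by P, we get:

e^{tA} =
  [4*t*exp(-3*t) + exp(-3*t), -2*t*exp(-3*t), -4*t*exp(-3*t)]
  [-4*t*exp(-3*t), 2*t*exp(-3*t) + exp(-3*t), 4*t*exp(-3*t)]
  [6*t*exp(-3*t), -3*t*exp(-3*t), -6*t*exp(-3*t) + exp(-3*t)]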